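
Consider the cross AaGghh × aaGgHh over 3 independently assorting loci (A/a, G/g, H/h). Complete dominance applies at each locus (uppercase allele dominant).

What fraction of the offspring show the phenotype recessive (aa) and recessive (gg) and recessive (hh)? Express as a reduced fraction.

P(aa gg hh) = 1/16

AaGghh gametes: AGh×2, Agh×2, aGh×2, agh×2
aaGgHh gametes: aGH×2, aGh×2, agH×2, agh×2
AaGghh×aaGgHh grid (8·8=64): AaGGHh=4 AaGGhh=4 AaGgHh=8 AaGghh=8 AaggHh=4 Aagghh=4 aaGGHh=4 aaGGhh=4 aaGgHh=8 aaGghh=8 aaggHh=4 aagghh=4
aa gg hh hits 4/64; gcd=4; 4÷4/64÷4 = 1/16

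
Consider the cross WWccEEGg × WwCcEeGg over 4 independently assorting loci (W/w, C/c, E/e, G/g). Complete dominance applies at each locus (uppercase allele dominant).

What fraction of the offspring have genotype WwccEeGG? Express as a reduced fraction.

P(WwccEeGG) = 1/32

WWccEEGg gametes: WcEG×8, WcEg×8
WwCcEeGg gametes: WCEG×1, WCEg×1, WCeG×1, WCeg×1, WcEG×1, WcEg×1, WceG×1, Wceg×1, wCEG×1, wCEg×1, wCeG×1, wCeg×1, wcEG×1, wcEg×1, wceG×1, wceg×1
WWccEEGg×WwCcEeGg grid (16·16=256): WWCcEEGG=8 WWCcEEGg=16 WWCcEEgg=8 WWCcEeGG=8 WWCcEeGg=16 WWCcEegg=8 WWccEEGG=8 WWccEEGg=16 WWccEEgg=8 WWccEeGG=8 WWccEeGg=16 WWccEegg=8 WwCcEEGG=8 WwCcEEGg=16 WwCcEEgg=8 WwCcEeGG=8 WwCcEeGg=16 WwCcEegg=8 WwccEEGG=8 WwccEEGg=16 WwccEEgg=8 WwccEeGG=8 WwccEeGg=16 WwccEegg=8
WwccEeGG hits 8/256; gcd=8; 8÷8/256÷8 = 1/32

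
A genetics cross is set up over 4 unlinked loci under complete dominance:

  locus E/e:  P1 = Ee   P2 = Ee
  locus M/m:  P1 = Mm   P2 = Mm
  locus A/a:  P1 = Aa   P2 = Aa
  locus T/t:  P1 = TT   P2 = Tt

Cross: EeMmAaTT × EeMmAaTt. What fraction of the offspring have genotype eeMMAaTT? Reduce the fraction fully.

EeMmAaTT gametes: EMAT×2, EMaT×2, EmAT×2, EmaT×2, eMAT×2, eMaT×2, emAT×2, emaT×2
EeMmAaTt gametes: EMAT×1, EMAt×1, EMaT×1, EMat×1, EmAT×1, EmAt×1, EmaT×1, Emat×1, eMAT×1, eMAt×1, eMaT×1, eMat×1, emAT×1, emAt×1, emaT×1, emat×1
EeMmAaTT×EeMmAaTt grid (16·16=256): EEMMAATT=2 EEMMAATt=2 EEMMAaTT=4 EEMMAaTt=4 EEMMaaTT=2 EEMMaaTt=2 EEMmAATT=4 EEMmAATt=4 EEMmAaTT=8 EEMmAaTt=8 EEMmaaTT=4 EEMmaaTt=4 EEmmAATT=2 EEmmAATt=2 EEmmAaTT=4 EEmmAaTt=4 EEmmaaTT=2 EEmmaaTt=2 EeMMAATT=4 EeMMAATt=4 EeMMAaTT=8 EeMMAaTt=8 EeMMaaTT=4 EeMMaaTt=4 EeMmAATT=8 EeMmAATt=8 EeMmAaTT=16 EeMmAaTt=16 EeMmaaTT=8 EeMmaaTt=8 EemmAATT=4 EemmAATt=4 EemmAaTT=8 EemmAaTt=8 EemmaaTT=4 EemmaaTt=4 eeMMAATT=2 eeMMAATt=2 eeMMAaTT=4 eeMMAaTt=4 eeMMaaTT=2 eeMMaaTt=2 eeMmAATT=4 eeMmAATt=4 eeMmAaTT=8 eeMmAaTt=8 eeMmaaTT=4 eeMmaaTt=4 eemmAATT=2 eemmAATt=2 eemmAaTT=4 eemmAaTt=4 eemmaaTT=2 eemmaaTt=2
eeMMAaTT hits 4/256; gcd=4; 4÷4/256÷4 = 1/64

P(eeMMAaTT) = 1/64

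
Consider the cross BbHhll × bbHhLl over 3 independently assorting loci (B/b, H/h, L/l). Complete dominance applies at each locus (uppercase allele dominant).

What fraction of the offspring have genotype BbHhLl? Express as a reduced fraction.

P(BbHhLl) = 1/8

BbHhll gametes: BHl×2, Bhl×2, bHl×2, bhl×2
bbHhLl gametes: bHL×2, bHl×2, bhL×2, bhl×2
BbHhll×bbHhLl grid (8·8=64): BbHHLl=4 BbHHll=4 BbHhLl=8 BbHhll=8 BbhhLl=4 Bbhhll=4 bbHHLl=4 bbHHll=4 bbHhLl=8 bbHhll=8 bbhhLl=4 bbhhll=4
BbHhLl hits 8/64; gcd=8; 8÷8/64÷8 = 1/8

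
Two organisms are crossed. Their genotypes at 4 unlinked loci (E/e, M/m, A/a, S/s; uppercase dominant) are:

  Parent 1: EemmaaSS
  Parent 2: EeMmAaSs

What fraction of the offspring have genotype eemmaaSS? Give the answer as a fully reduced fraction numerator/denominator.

P(eemmaaSS) = 1/32

EemmaaSS gametes: EmaS×8, emaS×8
EeMmAaSs gametes: EMAS×1, EMAs×1, EMaS×1, EMas×1, EmAS×1, EmAs×1, EmaS×1, Emas×1, eMAS×1, eMAs×1, eMaS×1, eMas×1, emAS×1, emAs×1, emaS×1, emas×1
EemmaaSS×EeMmAaSs grid (16·16=256): EEMmAaSS=8 EEMmAaSs=8 EEMmaaSS=8 EEMmaaSs=8 EEmmAaSS=8 EEmmAaSs=8 EEmmaaSS=8 EEmmaaSs=8 EeMmAaSS=16 EeMmAaSs=16 EeMmaaSS=16 EeMmaaSs=16 EemmAaSS=16 EemmAaSs=16 EemmaaSS=16 EemmaaSs=16 eeMmAaSS=8 eeMmAaSs=8 eeMmaaSS=8 eeMmaaSs=8 eemmAaSS=8 eemmAaSs=8 eemmaaSS=8 eemmaaSs=8
eemmaaSS hits 8/256; gcd=8; 8÷8/256÷8 = 1/32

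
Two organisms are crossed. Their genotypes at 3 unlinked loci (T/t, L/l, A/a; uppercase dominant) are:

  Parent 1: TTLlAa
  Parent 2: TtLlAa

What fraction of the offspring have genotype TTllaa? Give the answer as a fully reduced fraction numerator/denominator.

TTLlAa gametes: TLA×2, TLa×2, TlA×2, Tla×2
TtLlAa gametes: TLA×1, TLa×1, TlA×1, Tla×1, tLA×1, tLa×1, tlA×1, tla×1
TTLlAa×TtLlAa grid (8·8=64): TTLLAA=2 TTLLAa=4 TTLLaa=2 TTLlAA=4 TTLlAa=8 TTLlaa=4 TTllAA=2 TTllAa=4 TTllaa=2 TtLLAA=2 TtLLAa=4 TtLLaa=2 TtLlAA=4 TtLlAa=8 TtLlaa=4 TtllAA=2 TtllAa=4 Ttllaa=2
TTllaa hits 2/64; gcd=2; 2÷2/64÷2 = 1/32

P(TTllaa) = 1/32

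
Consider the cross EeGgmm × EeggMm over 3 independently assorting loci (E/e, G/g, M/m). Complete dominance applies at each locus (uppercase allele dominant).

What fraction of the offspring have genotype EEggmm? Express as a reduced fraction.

P(EEggmm) = 1/16

EeGgmm gametes: EGm×2, Egm×2, eGm×2, egm×2
EeggMm gametes: EgM×2, Egm×2, egM×2, egm×2
EeGgmm×EeggMm grid (8·8=64): EEGgMm=4 EEGgmm=4 EEggMm=4 EEggmm=4 EeGgMm=8 EeGgmm=8 EeggMm=8 Eeggmm=8 eeGgMm=4 eeGgmm=4 eeggMm=4 eeggmm=4
EEggmm hits 4/64; gcd=4; 4÷4/64÷4 = 1/16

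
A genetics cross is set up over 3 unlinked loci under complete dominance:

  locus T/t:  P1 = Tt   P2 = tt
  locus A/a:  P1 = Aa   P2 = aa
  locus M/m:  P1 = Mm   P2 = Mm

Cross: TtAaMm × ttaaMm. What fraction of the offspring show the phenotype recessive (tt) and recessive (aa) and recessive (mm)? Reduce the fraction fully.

P(tt aa mm) = 1/16

TtAaMm gametes: TAM×1, TAm×1, TaM×1, Tam×1, tAM×1, tAm×1, taM×1, tam×1
ttaaMm gametes: taM×4, tam×4
TtAaMm×ttaaMm grid (8·8=64): TtAaMM=4 TtAaMm=8 TtAamm=4 TtaaMM=4 TtaaMm=8 Ttaamm=4 ttAaMM=4 ttAaMm=8 ttAamm=4 ttaaMM=4 ttaaMm=8 ttaamm=4
tt aa mm hits 4/64; gcd=4; 4÷4/64÷4 = 1/16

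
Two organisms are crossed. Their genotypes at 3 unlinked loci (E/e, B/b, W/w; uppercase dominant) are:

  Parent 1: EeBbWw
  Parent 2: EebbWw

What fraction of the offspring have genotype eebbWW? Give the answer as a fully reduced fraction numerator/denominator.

EeBbWw gametes: EBW×1, EBw×1, EbW×1, Ebw×1, eBW×1, eBw×1, ebW×1, ebw×1
EebbWw gametes: EbW×2, Ebw×2, ebW×2, ebw×2
EeBbWw×EebbWw grid (8·8=64): EEBbWW=2 EEBbWw=4 EEBbww=2 EEbbWW=2 EEbbWw=4 EEbbww=2 EeBbWW=4 EeBbWw=8 EeBbww=4 EebbWW=4 EebbWw=8 Eebbww=4 eeBbWW=2 eeBbWw=4 eeBbww=2 eebbWW=2 eebbWw=4 eebbww=2
eebbWW hits 2/64; gcd=2; 2÷2/64÷2 = 1/32

P(eebbWW) = 1/32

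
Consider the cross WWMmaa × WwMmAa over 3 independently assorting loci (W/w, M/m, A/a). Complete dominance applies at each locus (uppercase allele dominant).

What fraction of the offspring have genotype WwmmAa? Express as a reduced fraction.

WWMmaa gametes: WMa×4, Wma×4
WwMmAa gametes: WMA×1, WMa×1, WmA×1, Wma×1, wMA×1, wMa×1, wmA×1, wma×1
WWMmaa×WwMmAa grid (8·8=64): WWMMAa=4 WWMMaa=4 WWMmAa=8 WWMmaa=8 WWmmAa=4 WWmmaa=4 WwMMAa=4 WwMMaa=4 WwMmAa=8 WwMmaa=8 WwmmAa=4 Wwmmaa=4
WwmmAa hits 4/64; gcd=4; 4÷4/64÷4 = 1/16

P(WwmmAa) = 1/16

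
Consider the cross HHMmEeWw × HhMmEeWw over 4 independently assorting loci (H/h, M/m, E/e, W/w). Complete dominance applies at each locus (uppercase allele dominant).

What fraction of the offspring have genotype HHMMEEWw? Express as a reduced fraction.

HHMmEeWw gametes: HMEW×2, HMEw×2, HMeW×2, HMew×2, HmEW×2, HmEw×2, HmeW×2, Hmew×2
HhMmEeWw gametes: HMEW×1, HMEw×1, HMeW×1, HMew×1, HmEW×1, HmEw×1, HmeW×1, Hmew×1, hMEW×1, hMEw×1, hMeW×1, hMew×1, hmEW×1, hmEw×1, hmeW×1, hmew×1
HHMmEeWw×HhMmEeWw grid (16·16=256): HHMMEEWW=2 HHMMEEWw=4 HHMMEEww=2 HHMMEeWW=4 HHMMEeWw=8 HHMMEeww=4 HHMMeeWW=2 HHMMeeWw=4 HHMMeeww=2 HHMmEEWW=4 HHMmEEWw=8 HHMmEEww=4 HHMmEeWW=8 HHMmEeWw=16 HHMmEeww=8 HHMmeeWW=4 HHMmeeWw=8 HHMmeeww=4 HHmmEEWW=2 HHmmEEWw=4 HHmmEEww=2 HHmmEeWW=4 HHmmEeWw=8 HHmmEeww=4 HHmmeeWW=2 HHmmeeWw=4 HHmmeeww=2 HhMMEEWW=2 HhMMEEWw=4 HhMMEEww=2 HhMMEeWW=4 HhMMEeWw=8 HhMMEeww=4 HhMMeeWW=2 HhMMeeWw=4 HhMMeeww=2 HhMmEEWW=4 HhMmEEWw=8 HhMmEEww=4 HhMmEeWW=8 HhMmEeWw=16 HhMmEeww=8 HhMmeeWW=4 HhMmeeWw=8 HhMmeeww=4 HhmmEEWW=2 HhmmEEWw=4 HhmmEEww=2 HhmmEeWW=4 HhmmEeWw=8 HhmmEeww=4 HhmmeeWW=2 HhmmeeWw=4 Hhmmeeww=2
HHMMEEWw hits 4/256; gcd=4; 4÷4/256÷4 = 1/64

P(HHMMEEWw) = 1/64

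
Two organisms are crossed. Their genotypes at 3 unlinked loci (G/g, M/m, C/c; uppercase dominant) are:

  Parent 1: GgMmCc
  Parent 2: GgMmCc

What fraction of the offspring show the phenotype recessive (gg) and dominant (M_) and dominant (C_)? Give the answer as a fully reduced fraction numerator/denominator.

GgMmCc gametes: GMC×1, GMc×1, GmC×1, Gmc×1, gMC×1, gMc×1, gmC×1, gmc×1
GgMmCc gametes: GMC×1, GMc×1, GmC×1, Gmc×1, gMC×1, gMc×1, gmC×1, gmc×1
GgMmCc×GgMmCc grid (8·8=64): GGMMCC=1 GGMMCc=2 GGMMcc=1 GGMmCC=2 GGMmCc=4 GGMmcc=2 GGmmCC=1 GGmmCc=2 GGmmcc=1 GgMMCC=2 GgMMCc=4 GgMMcc=2 GgMmCC=4 GgMmCc=8 GgMmcc=4 GgmmCC=2 GgmmCc=4 Ggmmcc=2 ggMMCC=1 ggMMCc=2 ggMMcc=1 ggMmCC=2 ggMmCc=4 ggMmcc=2 ggmmCC=1 ggmmCc=2 ggmmcc=1
gg M_ C_ hits 9/64; gcd=1; 9÷1/64÷1 = 9/64

P(gg M_ C_) = 9/64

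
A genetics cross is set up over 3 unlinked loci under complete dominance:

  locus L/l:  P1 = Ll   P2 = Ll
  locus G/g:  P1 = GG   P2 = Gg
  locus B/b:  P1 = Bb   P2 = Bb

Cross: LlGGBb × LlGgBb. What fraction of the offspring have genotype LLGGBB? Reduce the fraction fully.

LlGGBb gametes: LGB×2, LGb×2, lGB×2, lGb×2
LlGgBb gametes: LGB×1, LGb×1, LgB×1, Lgb×1, lGB×1, lGb×1, lgB×1, lgb×1
LlGGBb×LlGgBb grid (8·8=64): LLGGBB=2 LLGGBb=4 LLGGbb=2 LLGgBB=2 LLGgBb=4 LLGgbb=2 LlGGBB=4 LlGGBb=8 LlGGbb=4 LlGgBB=4 LlGgBb=8 LlGgbb=4 llGGBB=2 llGGBb=4 llGGbb=2 llGgBB=2 llGgBb=4 llGgbb=2
LLGGBB hits 2/64; gcd=2; 2÷2/64÷2 = 1/32

P(LLGGBB) = 1/32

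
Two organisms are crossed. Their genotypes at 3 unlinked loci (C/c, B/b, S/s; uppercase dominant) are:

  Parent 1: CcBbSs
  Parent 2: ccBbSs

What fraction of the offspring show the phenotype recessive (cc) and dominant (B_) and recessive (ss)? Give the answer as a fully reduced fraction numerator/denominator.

CcBbSs gametes: CBS×1, CBs×1, CbS×1, Cbs×1, cBS×1, cBs×1, cbS×1, cbs×1
ccBbSs gametes: cBS×2, cBs×2, cbS×2, cbs×2
CcBbSs×ccBbSs grid (8·8=64): CcBBSS=2 CcBBSs=4 CcBBss=2 CcBbSS=4 CcBbSs=8 CcBbss=4 CcbbSS=2 CcbbSs=4 Ccbbss=2 ccBBSS=2 ccBBSs=4 ccBBss=2 ccBbSS=4 ccBbSs=8 ccBbss=4 ccbbSS=2 ccbbSs=4 ccbbss=2
cc B_ ss hits 6/64; gcd=2; 6÷2/64÷2 = 3/32

P(cc B_ ss) = 3/32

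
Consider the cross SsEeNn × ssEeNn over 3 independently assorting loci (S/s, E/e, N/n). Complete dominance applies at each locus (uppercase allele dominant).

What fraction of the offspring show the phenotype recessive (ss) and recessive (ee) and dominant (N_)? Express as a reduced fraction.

SsEeNn gametes: SEN×1, SEn×1, SeN×1, Sen×1, sEN×1, sEn×1, seN×1, sen×1
ssEeNn gametes: sEN×2, sEn×2, seN×2, sen×2
SsEeNn×ssEeNn grid (8·8=64): SsEENN=2 SsEENn=4 SsEEnn=2 SsEeNN=4 SsEeNn=8 SsEenn=4 SseeNN=2 SseeNn=4 Sseenn=2 ssEENN=2 ssEENn=4 ssEEnn=2 ssEeNN=4 ssEeNn=8 ssEenn=4 sseeNN=2 sseeNn=4 sseenn=2
ss ee N_ hits 6/64; gcd=2; 6÷2/64÷2 = 3/32

P(ss ee N_) = 3/32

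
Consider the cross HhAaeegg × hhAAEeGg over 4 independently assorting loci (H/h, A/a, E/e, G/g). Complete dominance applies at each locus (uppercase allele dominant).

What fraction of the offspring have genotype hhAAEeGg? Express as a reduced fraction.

HhAaeegg gametes: HAeg×4, Haeg×4, hAeg×4, haeg×4
hhAAEeGg gametes: hAEG×4, hAEg×4, hAeG×4, hAeg×4
HhAaeegg×hhAAEeGg grid (16·16=256): HhAAEeGg=16 HhAAEegg=16 HhAAeeGg=16 HhAAeegg=16 HhAaEeGg=16 HhAaEegg=16 HhAaeeGg=16 HhAaeegg=16 hhAAEeGg=16 hhAAEegg=16 hhAAeeGg=16 hhAAeegg=16 hhAaEeGg=16 hhAaEegg=16 hhAaeeGg=16 hhAaeegg=16
hhAAEeGg hits 16/256; gcd=16; 16÷16/256÷16 = 1/16

P(hhAAEeGg) = 1/16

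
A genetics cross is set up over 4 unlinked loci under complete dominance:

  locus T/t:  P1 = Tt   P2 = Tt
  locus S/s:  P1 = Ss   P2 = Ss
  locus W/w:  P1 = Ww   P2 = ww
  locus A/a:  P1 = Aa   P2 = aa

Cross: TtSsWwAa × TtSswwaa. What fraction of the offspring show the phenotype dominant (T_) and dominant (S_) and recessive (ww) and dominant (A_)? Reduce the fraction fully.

P(T_ S_ ww A_) = 9/64

TtSsWwAa gametes: TSWA×1, TSWa×1, TSwA×1, TSwa×1, TsWA×1, TsWa×1, TswA×1, Tswa×1, tSWA×1, tSWa×1, tSwA×1, tSwa×1, tsWA×1, tsWa×1, tswA×1, tswa×1
TtSswwaa gametes: TSwa×4, Tswa×4, tSwa×4, tswa×4
TtSsWwAa×TtSswwaa grid (16·16=256): TTSSWwAa=4 TTSSWwaa=4 TTSSwwAa=4 TTSSwwaa=4 TTSsWwAa=8 TTSsWwaa=8 TTSswwAa=8 TTSswwaa=8 TTssWwAa=4 TTssWwaa=4 TTsswwAa=4 TTsswwaa=4 TtSSWwAa=8 TtSSWwaa=8 TtSSwwAa=8 TtSSwwaa=8 TtSsWwAa=16 TtSsWwaa=16 TtSswwAa=16 TtSswwaa=16 TtssWwAa=8 TtssWwaa=8 TtsswwAa=8 Ttsswwaa=8 ttSSWwAa=4 ttSSWwaa=4 ttSSwwAa=4 ttSSwwaa=4 ttSsWwAa=8 ttSsWwaa=8 ttSswwAa=8 ttSswwaa=8 ttssWwAa=4 ttssWwaa=4 ttsswwAa=4 ttsswwaa=4
T_ S_ ww A_ hits 36/256; gcd=4; 36÷4/256÷4 = 9/64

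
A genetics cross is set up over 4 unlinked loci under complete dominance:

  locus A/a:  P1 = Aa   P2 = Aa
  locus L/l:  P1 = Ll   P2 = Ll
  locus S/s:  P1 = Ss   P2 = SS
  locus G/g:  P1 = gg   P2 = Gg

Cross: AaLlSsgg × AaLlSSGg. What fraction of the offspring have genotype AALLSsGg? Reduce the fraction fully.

P(AALLSsGg) = 1/64

AaLlSsgg gametes: ALSg×2, ALsg×2, AlSg×2, Alsg×2, aLSg×2, aLsg×2, alSg×2, alsg×2
AaLlSSGg gametes: ALSG×2, ALSg×2, AlSG×2, AlSg×2, aLSG×2, aLSg×2, alSG×2, alSg×2
AaLlSsgg×AaLlSSGg grid (16·16=256): AALLSSGg=4 AALLSSgg=4 AALLSsGg=4 AALLSsgg=4 AALlSSGg=8 AALlSSgg=8 AALlSsGg=8 AALlSsgg=8 AAllSSGg=4 AAllSSgg=4 AAllSsGg=4 AAllSsgg=4 AaLLSSGg=8 AaLLSSgg=8 AaLLSsGg=8 AaLLSsgg=8 AaLlSSGg=16 AaLlSSgg=16 AaLlSsGg=16 AaLlSsgg=16 AallSSGg=8 AallSSgg=8 AallSsGg=8 AallSsgg=8 aaLLSSGg=4 aaLLSSgg=4 aaLLSsGg=4 aaLLSsgg=4 aaLlSSGg=8 aaLlSSgg=8 aaLlSsGg=8 aaLlSsgg=8 aallSSGg=4 aallSSgg=4 aallSsGg=4 aallSsgg=4
AALLSsGg hits 4/256; gcd=4; 4÷4/256÷4 = 1/64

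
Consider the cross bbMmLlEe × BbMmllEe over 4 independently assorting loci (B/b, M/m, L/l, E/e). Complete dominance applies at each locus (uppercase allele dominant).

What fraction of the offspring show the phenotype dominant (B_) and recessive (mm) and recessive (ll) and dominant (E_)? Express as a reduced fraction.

P(B_ mm ll E_) = 3/64

bbMmLlEe gametes: bMLE×2, bMLe×2, bMlE×2, bMle×2, bmLE×2, bmLe×2, bmlE×2, bmle×2
BbMmllEe gametes: BMlE×2, BMle×2, BmlE×2, Bmle×2, bMlE×2, bMle×2, bmlE×2, bmle×2
bbMmLlEe×BbMmllEe grid (16·16=256): BbMMLlEE=4 BbMMLlEe=8 BbMMLlee=4 BbMMllEE=4 BbMMllEe=8 BbMMllee=4 BbMmLlEE=8 BbMmLlEe=16 BbMmLlee=8 BbMmllEE=8 BbMmllEe=16 BbMmllee=8 BbmmLlEE=4 BbmmLlEe=8 BbmmLlee=4 BbmmllEE=4 BbmmllEe=8 Bbmmllee=4 bbMMLlEE=4 bbMMLlEe=8 bbMMLlee=4 bbMMllEE=4 bbMMllEe=8 bbMMllee=4 bbMmLlEE=8 bbMmLlEe=16 bbMmLlee=8 bbMmllEE=8 bbMmllEe=16 bbMmllee=8 bbmmLlEE=4 bbmmLlEe=8 bbmmLlee=4 bbmmllEE=4 bbmmllEe=8 bbmmllee=4
B_ mm ll E_ hits 12/256; gcd=4; 12÷4/256÷4 = 3/64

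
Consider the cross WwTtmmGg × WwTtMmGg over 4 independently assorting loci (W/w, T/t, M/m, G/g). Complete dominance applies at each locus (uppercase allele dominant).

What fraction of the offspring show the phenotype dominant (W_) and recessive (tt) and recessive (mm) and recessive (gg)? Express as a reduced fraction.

P(W_ tt mm gg) = 3/128

WwTtmmGg gametes: WTmG×2, WTmg×2, WtmG×2, Wtmg×2, wTmG×2, wTmg×2, wtmG×2, wtmg×2
WwTtMmGg gametes: WTMG×1, WTMg×1, WTmG×1, WTmg×1, WtMG×1, WtMg×1, WtmG×1, Wtmg×1, wTMG×1, wTMg×1, wTmG×1, wTmg×1, wtMG×1, wtMg×1, wtmG×1, wtmg×1
WwTtmmGg×WwTtMmGg grid (16·16=256): WWTTMmGG=2 WWTTMmGg=4 WWTTMmgg=2 WWTTmmGG=2 WWTTmmGg=4 WWTTmmgg=2 WWTtMmGG=4 WWTtMmGg=8 WWTtMmgg=4 WWTtmmGG=4 WWTtmmGg=8 WWTtmmgg=4 WWttMmGG=2 WWttMmGg=4 WWttMmgg=2 WWttmmGG=2 WWttmmGg=4 WWttmmgg=2 WwTTMmGG=4 WwTTMmGg=8 WwTTMmgg=4 WwTTmmGG=4 WwTTmmGg=8 WwTTmmgg=4 WwTtMmGG=8 WwTtMmGg=16 WwTtMmgg=8 WwTtmmGG=8 WwTtmmGg=16 WwTtmmgg=8 WwttMmGG=4 WwttMmGg=8 WwttMmgg=4 WwttmmGG=4 WwttmmGg=8 Wwttmmgg=4 wwTTMmGG=2 wwTTMmGg=4 wwTTMmgg=2 wwTTmmGG=2 wwTTmmGg=4 wwTTmmgg=2 wwTtMmGG=4 wwTtMmGg=8 wwTtMmgg=4 wwTtmmGG=4 wwTtmmGg=8 wwTtmmgg=4 wwttMmGG=2 wwttMmGg=4 wwttMmgg=2 wwttmmGG=2 wwttmmGg=4 wwttmmgg=2
W_ tt mm gg hits 6/256; gcd=2; 6÷2/256÷2 = 3/128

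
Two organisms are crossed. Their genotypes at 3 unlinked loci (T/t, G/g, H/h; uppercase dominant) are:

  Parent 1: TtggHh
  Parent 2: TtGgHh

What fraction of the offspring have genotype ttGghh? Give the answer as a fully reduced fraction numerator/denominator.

TtggHh gametes: TgH×2, Tgh×2, tgH×2, tgh×2
TtGgHh gametes: TGH×1, TGh×1, TgH×1, Tgh×1, tGH×1, tGh×1, tgH×1, tgh×1
TtggHh×TtGgHh grid (8·8=64): TTGgHH=2 TTGgHh=4 TTGghh=2 TTggHH=2 TTggHh=4 TTgghh=2 TtGgHH=4 TtGgHh=8 TtGghh=4 TtggHH=4 TtggHh=8 Ttgghh=4 ttGgHH=2 ttGgHh=4 ttGghh=2 ttggHH=2 ttggHh=4 ttgghh=2
ttGghh hits 2/64; gcd=2; 2÷2/64÷2 = 1/32

P(ttGghh) = 1/32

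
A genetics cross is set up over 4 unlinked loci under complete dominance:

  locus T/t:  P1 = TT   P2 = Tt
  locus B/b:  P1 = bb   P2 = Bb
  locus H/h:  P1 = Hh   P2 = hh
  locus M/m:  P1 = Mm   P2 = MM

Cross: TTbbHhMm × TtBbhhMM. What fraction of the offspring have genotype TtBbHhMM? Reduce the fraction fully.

TTbbHhMm gametes: TbHM×4, TbHm×4, TbhM×4, Tbhm×4
TtBbhhMM gametes: TBhM×4, TbhM×4, tBhM×4, tbhM×4
TTbbHhMm×TtBbhhMM grid (16·16=256): TTBbHhMM=16 TTBbHhMm=16 TTBbhhMM=16 TTBbhhMm=16 TTbbHhMM=16 TTbbHhMm=16 TTbbhhMM=16 TTbbhhMm=16 TtBbHhMM=16 TtBbHhMm=16 TtBbhhMM=16 TtBbhhMm=16 TtbbHhMM=16 TtbbHhMm=16 TtbbhhMM=16 TtbbhhMm=16
TtBbHhMM hits 16/256; gcd=16; 16÷16/256÷16 = 1/16

P(TtBbHhMM) = 1/16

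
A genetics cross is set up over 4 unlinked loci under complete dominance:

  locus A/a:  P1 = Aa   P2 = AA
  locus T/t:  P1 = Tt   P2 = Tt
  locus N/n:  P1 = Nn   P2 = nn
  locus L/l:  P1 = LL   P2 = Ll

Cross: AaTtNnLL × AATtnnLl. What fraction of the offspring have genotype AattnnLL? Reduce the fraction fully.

AaTtNnLL gametes: ATNL×2, ATnL×2, AtNL×2, AtnL×2, aTNL×2, aTnL×2, atNL×2, atnL×2
AATtnnLl gametes: ATnL×4, ATnl×4, AtnL×4, Atnl×4
AaTtNnLL×AATtnnLl grid (16·16=256): AATTNnLL=8 AATTNnLl=8 AATTnnLL=8 AATTnnLl=8 AATtNnLL=16 AATtNnLl=16 AATtnnLL=16 AATtnnLl=16 AAttNnLL=8 AAttNnLl=8 AAttnnLL=8 AAttnnLl=8 AaTTNnLL=8 AaTTNnLl=8 AaTTnnLL=8 AaTTnnLl=8 AaTtNnLL=16 AaTtNnLl=16 AaTtnnLL=16 AaTtnnLl=16 AattNnLL=8 AattNnLl=8 AattnnLL=8 AattnnLl=8
AattnnLL hits 8/256; gcd=8; 8÷8/256÷8 = 1/32

P(AattnnLL) = 1/32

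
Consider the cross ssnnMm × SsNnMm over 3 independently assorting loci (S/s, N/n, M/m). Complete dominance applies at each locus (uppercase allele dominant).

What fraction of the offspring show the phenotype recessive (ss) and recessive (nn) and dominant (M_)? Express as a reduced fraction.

P(ss nn M_) = 3/16

ssnnMm gametes: snM×4, snm×4
SsNnMm gametes: SNM×1, SNm×1, SnM×1, Snm×1, sNM×1, sNm×1, snM×1, snm×1
ssnnMm×SsNnMm grid (8·8=64): SsNnMM=4 SsNnMm=8 SsNnmm=4 SsnnMM=4 SsnnMm=8 Ssnnmm=4 ssNnMM=4 ssNnMm=8 ssNnmm=4 ssnnMM=4 ssnnMm=8 ssnnmm=4
ss nn M_ hits 12/64; gcd=4; 12÷4/64÷4 = 3/16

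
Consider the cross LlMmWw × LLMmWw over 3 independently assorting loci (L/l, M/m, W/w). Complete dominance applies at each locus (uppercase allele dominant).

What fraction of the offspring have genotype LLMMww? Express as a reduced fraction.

P(LLMMww) = 1/32

LlMmWw gametes: LMW×1, LMw×1, LmW×1, Lmw×1, lMW×1, lMw×1, lmW×1, lmw×1
LLMmWw gametes: LMW×2, LMw×2, LmW×2, Lmw×2
LlMmWw×LLMmWw grid (8·8=64): LLMMWW=2 LLMMWw=4 LLMMww=2 LLMmWW=4 LLMmWw=8 LLMmww=4 LLmmWW=2 LLmmWw=4 LLmmww=2 LlMMWW=2 LlMMWw=4 LlMMww=2 LlMmWW=4 LlMmWw=8 LlMmww=4 LlmmWW=2 LlmmWw=4 Llmmww=2
LLMMww hits 2/64; gcd=2; 2÷2/64÷2 = 1/32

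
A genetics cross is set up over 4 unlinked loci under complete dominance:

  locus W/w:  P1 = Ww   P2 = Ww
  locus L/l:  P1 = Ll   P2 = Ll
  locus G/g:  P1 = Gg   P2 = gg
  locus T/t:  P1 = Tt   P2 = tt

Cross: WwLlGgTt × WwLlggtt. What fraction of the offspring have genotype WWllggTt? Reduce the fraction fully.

P(WWllggTt) = 1/64

WwLlGgTt gametes: WLGT×1, WLGt×1, WLgT×1, WLgt×1, WlGT×1, WlGt×1, WlgT×1, Wlgt×1, wLGT×1, wLGt×1, wLgT×1, wLgt×1, wlGT×1, wlGt×1, wlgT×1, wlgt×1
WwLlggtt gametes: WLgt×4, Wlgt×4, wLgt×4, wlgt×4
WwLlGgTt×WwLlggtt grid (16·16=256): WWLLGgTt=4 WWLLGgtt=4 WWLLggTt=4 WWLLggtt=4 WWLlGgTt=8 WWLlGgtt=8 WWLlggTt=8 WWLlggtt=8 WWllGgTt=4 WWllGgtt=4 WWllggTt=4 WWllggtt=4 WwLLGgTt=8 WwLLGgtt=8 WwLLggTt=8 WwLLggtt=8 WwLlGgTt=16 WwLlGgtt=16 WwLlggTt=16 WwLlggtt=16 WwllGgTt=8 WwllGgtt=8 WwllggTt=8 Wwllggtt=8 wwLLGgTt=4 wwLLGgtt=4 wwLLggTt=4 wwLLggtt=4 wwLlGgTt=8 wwLlGgtt=8 wwLlggTt=8 wwLlggtt=8 wwllGgTt=4 wwllGgtt=4 wwllggTt=4 wwllggtt=4
WWllggTt hits 4/256; gcd=4; 4÷4/256÷4 = 1/64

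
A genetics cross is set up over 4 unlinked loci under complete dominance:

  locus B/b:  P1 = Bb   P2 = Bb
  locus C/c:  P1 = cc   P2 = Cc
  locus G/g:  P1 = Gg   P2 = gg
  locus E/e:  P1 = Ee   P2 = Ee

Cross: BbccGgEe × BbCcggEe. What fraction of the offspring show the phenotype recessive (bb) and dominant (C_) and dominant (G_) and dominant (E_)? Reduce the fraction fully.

P(bb C_ G_ E_) = 3/64

BbccGgEe gametes: BcGE×2, BcGe×2, BcgE×2, Bcge×2, bcGE×2, bcGe×2, bcgE×2, bcge×2
BbCcggEe gametes: BCgE×2, BCge×2, BcgE×2, Bcge×2, bCgE×2, bCge×2, bcgE×2, bcge×2
BbccGgEe×BbCcggEe grid (16·16=256): BBCcGgEE=4 BBCcGgEe=8 BBCcGgee=4 BBCcggEE=4 BBCcggEe=8 BBCcggee=4 BBccGgEE=4 BBccGgEe=8 BBccGgee=4 BBccggEE=4 BBccggEe=8 BBccggee=4 BbCcGgEE=8 BbCcGgEe=16 BbCcGgee=8 BbCcggEE=8 BbCcggEe=16 BbCcggee=8 BbccGgEE=8 BbccGgEe=16 BbccGgee=8 BbccggEE=8 BbccggEe=16 Bbccggee=8 bbCcGgEE=4 bbCcGgEe=8 bbCcGgee=4 bbCcggEE=4 bbCcggEe=8 bbCcggee=4 bbccGgEE=4 bbccGgEe=8 bbccGgee=4 bbccggEE=4 bbccggEe=8 bbccggee=4
bb C_ G_ E_ hits 12/256; gcd=4; 12÷4/256÷4 = 3/64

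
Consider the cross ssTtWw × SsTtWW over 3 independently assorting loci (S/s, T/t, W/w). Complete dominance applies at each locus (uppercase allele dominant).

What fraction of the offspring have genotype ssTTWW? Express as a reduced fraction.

ssTtWw gametes: sTW×2, sTw×2, stW×2, stw×2
SsTtWW gametes: STW×2, StW×2, sTW×2, stW×2
ssTtWw×SsTtWW grid (8·8=64): SsTTWW=4 SsTTWw=4 SsTtWW=8 SsTtWw=8 SsttWW=4 SsttWw=4 ssTTWW=4 ssTTWw=4 ssTtWW=8 ssTtWw=8 ssttWW=4 ssttWw=4
ssTTWW hits 4/64; gcd=4; 4÷4/64÷4 = 1/16

P(ssTTWW) = 1/16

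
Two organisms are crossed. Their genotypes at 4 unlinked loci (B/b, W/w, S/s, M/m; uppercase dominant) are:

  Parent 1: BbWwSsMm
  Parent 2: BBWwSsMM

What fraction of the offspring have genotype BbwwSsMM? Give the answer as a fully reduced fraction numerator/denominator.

P(BbwwSsMM) = 1/32

BbWwSsMm gametes: BWSM×1, BWSm×1, BWsM×1, BWsm×1, BwSM×1, BwSm×1, BwsM×1, Bwsm×1, bWSM×1, bWSm×1, bWsM×1, bWsm×1, bwSM×1, bwSm×1, bwsM×1, bwsm×1
BBWwSsMM gametes: BWSM×4, BWsM×4, BwSM×4, BwsM×4
BbWwSsMm×BBWwSsMM grid (16·16=256): BBWWSSMM=4 BBWWSSMm=4 BBWWSsMM=8 BBWWSsMm=8 BBWWssMM=4 BBWWssMm=4 BBWwSSMM=8 BBWwSSMm=8 BBWwSsMM=16 BBWwSsMm=16 BBWwssMM=8 BBWwssMm=8 BBwwSSMM=4 BBwwSSMm=4 BBwwSsMM=8 BBwwSsMm=8 BBwwssMM=4 BBwwssMm=4 BbWWSSMM=4 BbWWSSMm=4 BbWWSsMM=8 BbWWSsMm=8 BbWWssMM=4 BbWWssMm=4 BbWwSSMM=8 BbWwSSMm=8 BbWwSsMM=16 BbWwSsMm=16 BbWwssMM=8 BbWwssMm=8 BbwwSSMM=4 BbwwSSMm=4 BbwwSsMM=8 BbwwSsMm=8 BbwwssMM=4 BbwwssMm=4
BbwwSsMM hits 8/256; gcd=8; 8÷8/256÷8 = 1/32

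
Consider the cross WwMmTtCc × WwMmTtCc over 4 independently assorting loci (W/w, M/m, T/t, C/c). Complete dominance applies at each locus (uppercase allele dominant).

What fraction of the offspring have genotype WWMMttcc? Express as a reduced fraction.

P(WWMMttcc) = 1/256

WwMmTtCc gametes: WMTC×1, WMTc×1, WMtC×1, WMtc×1, WmTC×1, WmTc×1, WmtC×1, Wmtc×1, wMTC×1, wMTc×1, wMtC×1, wMtc×1, wmTC×1, wmTc×1, wmtC×1, wmtc×1
WwMmTtCc gametes: WMTC×1, WMTc×1, WMtC×1, WMtc×1, WmTC×1, WmTc×1, WmtC×1, Wmtc×1, wMTC×1, wMTc×1, wMtC×1, wMtc×1, wmTC×1, wmTc×1, wmtC×1, wmtc×1
WwMmTtCc×WwMmTtCc grid (16·16=256): WWMMTTCC=1 WWMMTTCc=2 WWMMTTcc=1 WWMMTtCC=2 WWMMTtCc=4 WWMMTtcc=2 WWMMttCC=1 WWMMttCc=2 WWMMttcc=1 WWMmTTCC=2 WWMmTTCc=4 WWMmTTcc=2 WWMmTtCC=4 WWMmTtCc=8 WWMmTtcc=4 WWMmttCC=2 WWMmttCc=4 WWMmttcc=2 WWmmTTCC=1 WWmmTTCc=2 WWmmTTcc=1 WWmmTtCC=2 WWmmTtCc=4 WWmmTtcc=2 WWmmttCC=1 WWmmttCc=2 WWmmttcc=1 WwMMTTCC=2 WwMMTTCc=4 WwMMTTcc=2 WwMMTtCC=4 WwMMTtCc=8 WwMMTtcc=4 WwMMttCC=2 WwMMttCc=4 WwMMttcc=2 WwMmTTCC=4 WwMmTTCc=8 WwMmTTcc=4 WwMmTtCC=8 WwMmTtCc=16 WwMmTtcc=8 WwMmttCC=4 WwMmttCc=8 WwMmttcc=4 WwmmTTCC=2 WwmmTTCc=4 WwmmTTcc=2 WwmmTtCC=4 WwmmTtCc=8 WwmmTtcc=4 WwmmttCC=2 WwmmttCc=4 Wwmmttcc=2 wwMMTTCC=1 wwMMTTCc=2 wwMMTTcc=1 wwMMTtCC=2 wwMMTtCc=4 wwMMTtcc=2 wwMMttCC=1 wwMMttCc=2 wwMMttcc=1 wwMmTTCC=2 wwMmTTCc=4 wwMmTTcc=2 wwMmTtCC=4 wwMmTtCc=8 wwMmTtcc=4 wwMmttCC=2 wwMmttCc=4 wwMmttcc=2 wwmmTTCC=1 wwmmTTCc=2 wwmmTTcc=1 wwmmTtCC=2 wwmmTtCc=4 wwmmTtcc=2 wwmmttCC=1 wwmmttCc=2 wwmmttcc=1
WWMMttcc hits 1/256; gcd=1; 1÷1/256÷1 = 1/256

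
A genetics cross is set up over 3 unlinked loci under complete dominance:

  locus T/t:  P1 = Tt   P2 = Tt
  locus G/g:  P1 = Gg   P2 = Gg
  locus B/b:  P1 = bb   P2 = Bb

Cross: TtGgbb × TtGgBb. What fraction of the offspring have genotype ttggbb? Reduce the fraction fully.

P(ttggbb) = 1/32

TtGgbb gametes: TGb×2, Tgb×2, tGb×2, tgb×2
TtGgBb gametes: TGB×1, TGb×1, TgB×1, Tgb×1, tGB×1, tGb×1, tgB×1, tgb×1
TtGgbb×TtGgBb grid (8·8=64): TTGGBb=2 TTGGbb=2 TTGgBb=4 TTGgbb=4 TTggBb=2 TTggbb=2 TtGGBb=4 TtGGbb=4 TtGgBb=8 TtGgbb=8 TtggBb=4 Ttggbb=4 ttGGBb=2 ttGGbb=2 ttGgBb=4 ttGgbb=4 ttggBb=2 ttggbb=2
ttggbb hits 2/64; gcd=2; 2÷2/64÷2 = 1/32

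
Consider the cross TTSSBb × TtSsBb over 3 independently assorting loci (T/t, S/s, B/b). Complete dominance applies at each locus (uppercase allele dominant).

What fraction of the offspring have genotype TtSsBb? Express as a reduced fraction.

TTSSBb gametes: TSB×4, TSb×4
TtSsBb gametes: TSB×1, TSb×1, TsB×1, Tsb×1, tSB×1, tSb×1, tsB×1, tsb×1
TTSSBb×TtSsBb grid (8·8=64): TTSSBB=4 TTSSBb=8 TTSSbb=4 TTSsBB=4 TTSsBb=8 TTSsbb=4 TtSSBB=4 TtSSBb=8 TtSSbb=4 TtSsBB=4 TtSsBb=8 TtSsbb=4
TtSsBb hits 8/64; gcd=8; 8÷8/64÷8 = 1/8

P(TtSsBb) = 1/8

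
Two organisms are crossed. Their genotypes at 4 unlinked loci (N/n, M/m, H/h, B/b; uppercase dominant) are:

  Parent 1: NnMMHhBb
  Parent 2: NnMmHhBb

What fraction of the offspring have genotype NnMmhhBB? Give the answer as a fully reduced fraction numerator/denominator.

NnMMHhBb gametes: NMHB×2, NMHb×2, NMhB×2, NMhb×2, nMHB×2, nMHb×2, nMhB×2, nMhb×2
NnMmHhBb gametes: NMHB×1, NMHb×1, NMhB×1, NMhb×1, NmHB×1, NmHb×1, NmhB×1, Nmhb×1, nMHB×1, nMHb×1, nMhB×1, nMhb×1, nmHB×1, nmHb×1, nmhB×1, nmhb×1
NnMMHhBb×NnMmHhBb grid (16·16=256): NNMMHHBB=2 NNMMHHBb=4 NNMMHHbb=2 NNMMHhBB=4 NNMMHhBb=8 NNMMHhbb=4 NNMMhhBB=2 NNMMhhBb=4 NNMMhhbb=2 NNMmHHBB=2 NNMmHHBb=4 NNMmHHbb=2 NNMmHhBB=4 NNMmHhBb=8 NNMmHhbb=4 NNMmhhBB=2 NNMmhhBb=4 NNMmhhbb=2 NnMMHHBB=4 NnMMHHBb=8 NnMMHHbb=4 NnMMHhBB=8 NnMMHhBb=16 NnMMHhbb=8 NnMMhhBB=4 NnMMhhBb=8 NnMMhhbb=4 NnMmHHBB=4 NnMmHHBb=8 NnMmHHbb=4 NnMmHhBB=8 NnMmHhBb=16 NnMmHhbb=8 NnMmhhBB=4 NnMmhhBb=8 NnMmhhbb=4 nnMMHHBB=2 nnMMHHBb=4 nnMMHHbb=2 nnMMHhBB=4 nnMMHhBb=8 nnMMHhbb=4 nnMMhhBB=2 nnMMhhBb=4 nnMMhhbb=2 nnMmHHBB=2 nnMmHHBb=4 nnMmHHbb=2 nnMmHhBB=4 nnMmHhBb=8 nnMmHhbb=4 nnMmhhBB=2 nnMmhhBb=4 nnMmhhbb=2
NnMmhhBB hits 4/256; gcd=4; 4÷4/256÷4 = 1/64

P(NnMmhhBB) = 1/64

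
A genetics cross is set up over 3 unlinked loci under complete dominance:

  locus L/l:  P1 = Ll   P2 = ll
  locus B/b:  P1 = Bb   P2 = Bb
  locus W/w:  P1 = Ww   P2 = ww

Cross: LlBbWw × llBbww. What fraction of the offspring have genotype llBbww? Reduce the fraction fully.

P(llBbww) = 1/8

LlBbWw gametes: LBW×1, LBw×1, LbW×1, Lbw×1, lBW×1, lBw×1, lbW×1, lbw×1
llBbww gametes: lBw×4, lbw×4
LlBbWw×llBbww grid (8·8=64): LlBBWw=4 LlBBww=4 LlBbWw=8 LlBbww=8 LlbbWw=4 Llbbww=4 llBBWw=4 llBBww=4 llBbWw=8 llBbww=8 llbbWw=4 llbbww=4
llBbww hits 8/64; gcd=8; 8÷8/64÷8 = 1/8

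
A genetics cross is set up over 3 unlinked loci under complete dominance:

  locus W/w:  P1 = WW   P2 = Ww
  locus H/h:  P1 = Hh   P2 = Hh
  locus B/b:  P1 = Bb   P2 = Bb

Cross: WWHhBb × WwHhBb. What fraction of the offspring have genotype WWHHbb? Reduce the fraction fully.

WWHhBb gametes: WHB×2, WHb×2, WhB×2, Whb×2
WwHhBb gametes: WHB×1, WHb×1, WhB×1, Whb×1, wHB×1, wHb×1, whB×1, whb×1
WWHhBb×WwHhBb grid (8·8=64): WWHHBB=2 WWHHBb=4 WWHHbb=2 WWHhBB=4 WWHhBb=8 WWHhbb=4 WWhhBB=2 WWhhBb=4 WWhhbb=2 WwHHBB=2 WwHHBb=4 WwHHbb=2 WwHhBB=4 WwHhBb=8 WwHhbb=4 WwhhBB=2 WwhhBb=4 Wwhhbb=2
WWHHbb hits 2/64; gcd=2; 2÷2/64÷2 = 1/32

P(WWHHbb) = 1/32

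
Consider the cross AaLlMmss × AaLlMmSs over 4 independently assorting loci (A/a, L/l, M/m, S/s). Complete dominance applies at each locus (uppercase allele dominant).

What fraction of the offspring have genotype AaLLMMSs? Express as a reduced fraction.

P(AaLLMMSs) = 1/64

AaLlMmss gametes: ALMs×2, ALms×2, AlMs×2, Alms×2, aLMs×2, aLms×2, alMs×2, alms×2
AaLlMmSs gametes: ALMS×1, ALMs×1, ALmS×1, ALms×1, AlMS×1, AlMs×1, AlmS×1, Alms×1, aLMS×1, aLMs×1, aLmS×1, aLms×1, alMS×1, alMs×1, almS×1, alms×1
AaLlMmss×AaLlMmSs grid (16·16=256): AALLMMSs=2 AALLMMss=2 AALLMmSs=4 AALLMmss=4 AALLmmSs=2 AALLmmss=2 AALlMMSs=4 AALlMMss=4 AALlMmSs=8 AALlMmss=8 AALlmmSs=4 AALlmmss=4 AAllMMSs=2 AAllMMss=2 AAllMmSs=4 AAllMmss=4 AAllmmSs=2 AAllmmss=2 AaLLMMSs=4 AaLLMMss=4 AaLLMmSs=8 AaLLMmss=8 AaLLmmSs=4 AaLLmmss=4 AaLlMMSs=8 AaLlMMss=8 AaLlMmSs=16 AaLlMmss=16 AaLlmmSs=8 AaLlmmss=8 AallMMSs=4 AallMMss=4 AallMmSs=8 AallMmss=8 AallmmSs=4 Aallmmss=4 aaLLMMSs=2 aaLLMMss=2 aaLLMmSs=4 aaLLMmss=4 aaLLmmSs=2 aaLLmmss=2 aaLlMMSs=4 aaLlMMss=4 aaLlMmSs=8 aaLlMmss=8 aaLlmmSs=4 aaLlmmss=4 aallMMSs=2 aallMMss=2 aallMmSs=4 aallMmss=4 aallmmSs=2 aallmmss=2
AaLLMMSs hits 4/256; gcd=4; 4÷4/256÷4 = 1/64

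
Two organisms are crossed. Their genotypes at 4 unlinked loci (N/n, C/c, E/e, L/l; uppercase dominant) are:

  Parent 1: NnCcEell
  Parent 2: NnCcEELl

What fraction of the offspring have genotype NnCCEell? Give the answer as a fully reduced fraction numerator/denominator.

NnCcEell gametes: NCEl×2, NCel×2, NcEl×2, Ncel×2, nCEl×2, nCel×2, ncEl×2, ncel×2
NnCcEELl gametes: NCEL×2, NCEl×2, NcEL×2, NcEl×2, nCEL×2, nCEl×2, ncEL×2, ncEl×2
NnCcEell×NnCcEELl grid (16·16=256): NNCCEELl=4 NNCCEEll=4 NNCCEeLl=4 NNCCEell=4 NNCcEELl=8 NNCcEEll=8 NNCcEeLl=8 NNCcEell=8 NNccEELl=4 NNccEEll=4 NNccEeLl=4 NNccEell=4 NnCCEELl=8 NnCCEEll=8 NnCCEeLl=8 NnCCEell=8 NnCcEELl=16 NnCcEEll=16 NnCcEeLl=16 NnCcEell=16 NnccEELl=8 NnccEEll=8 NnccEeLl=8 NnccEell=8 nnCCEELl=4 nnCCEEll=4 nnCCEeLl=4 nnCCEell=4 nnCcEELl=8 nnCcEEll=8 nnCcEeLl=8 nnCcEell=8 nnccEELl=4 nnccEEll=4 nnccEeLl=4 nnccEell=4
NnCCEell hits 8/256; gcd=8; 8÷8/256÷8 = 1/32

P(NnCCEell) = 1/32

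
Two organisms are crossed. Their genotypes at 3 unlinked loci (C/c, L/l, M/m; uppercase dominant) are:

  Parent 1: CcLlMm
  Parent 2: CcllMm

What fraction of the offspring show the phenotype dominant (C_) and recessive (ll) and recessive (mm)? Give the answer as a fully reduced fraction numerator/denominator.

CcLlMm gametes: CLM×1, CLm×1, ClM×1, Clm×1, cLM×1, cLm×1, clM×1, clm×1
CcllMm gametes: ClM×2, Clm×2, clM×2, clm×2
CcLlMm×CcllMm grid (8·8=64): CCLlMM=2 CCLlMm=4 CCLlmm=2 CCllMM=2 CCllMm=4 CCllmm=2 CcLlMM=4 CcLlMm=8 CcLlmm=4 CcllMM=4 CcllMm=8 Ccllmm=4 ccLlMM=2 ccLlMm=4 ccLlmm=2 ccllMM=2 ccllMm=4 ccllmm=2
C_ ll mm hits 6/64; gcd=2; 6÷2/64÷2 = 3/32

P(C_ ll mm) = 3/32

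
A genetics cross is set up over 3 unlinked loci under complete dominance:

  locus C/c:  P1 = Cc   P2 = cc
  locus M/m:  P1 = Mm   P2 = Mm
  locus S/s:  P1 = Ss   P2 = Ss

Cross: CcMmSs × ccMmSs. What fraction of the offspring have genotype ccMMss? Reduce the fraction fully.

CcMmSs gametes: CMS×1, CMs×1, CmS×1, Cms×1, cMS×1, cMs×1, cmS×1, cms×1
ccMmSs gametes: cMS×2, cMs×2, cmS×2, cms×2
CcMmSs×ccMmSs grid (8·8=64): CcMMSS=2 CcMMSs=4 CcMMss=2 CcMmSS=4 CcMmSs=8 CcMmss=4 CcmmSS=2 CcmmSs=4 Ccmmss=2 ccMMSS=2 ccMMSs=4 ccMMss=2 ccMmSS=4 ccMmSs=8 ccMmss=4 ccmmSS=2 ccmmSs=4 ccmmss=2
ccMMss hits 2/64; gcd=2; 2÷2/64÷2 = 1/32

P(ccMMss) = 1/32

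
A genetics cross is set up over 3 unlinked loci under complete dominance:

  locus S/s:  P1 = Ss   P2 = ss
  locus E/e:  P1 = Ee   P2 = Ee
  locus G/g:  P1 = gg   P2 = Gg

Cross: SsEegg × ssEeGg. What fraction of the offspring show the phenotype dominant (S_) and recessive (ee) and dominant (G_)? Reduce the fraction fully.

P(S_ ee G_) = 1/16

SsEegg gametes: SEg×2, Seg×2, sEg×2, seg×2
ssEeGg gametes: sEG×2, sEg×2, seG×2, seg×2
SsEegg×ssEeGg grid (8·8=64): SsEEGg=4 SsEEgg=4 SsEeGg=8 SsEegg=8 SseeGg=4 Sseegg=4 ssEEGg=4 ssEEgg=4 ssEeGg=8 ssEegg=8 sseeGg=4 sseegg=4
S_ ee G_ hits 4/64; gcd=4; 4÷4/64÷4 = 1/16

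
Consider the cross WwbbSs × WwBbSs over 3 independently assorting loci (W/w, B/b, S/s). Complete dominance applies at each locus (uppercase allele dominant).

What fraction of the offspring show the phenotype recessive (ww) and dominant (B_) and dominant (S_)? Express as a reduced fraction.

P(ww B_ S_) = 3/32

WwbbSs gametes: WbS×2, Wbs×2, wbS×2, wbs×2
WwBbSs gametes: WBS×1, WBs×1, WbS×1, Wbs×1, wBS×1, wBs×1, wbS×1, wbs×1
WwbbSs×WwBbSs grid (8·8=64): WWBbSS=2 WWBbSs=4 WWBbss=2 WWbbSS=2 WWbbSs=4 WWbbss=2 WwBbSS=4 WwBbSs=8 WwBbss=4 WwbbSS=4 WwbbSs=8 Wwbbss=4 wwBbSS=2 wwBbSs=4 wwBbss=2 wwbbSS=2 wwbbSs=4 wwbbss=2
ww B_ S_ hits 6/64; gcd=2; 6÷2/64÷2 = 3/32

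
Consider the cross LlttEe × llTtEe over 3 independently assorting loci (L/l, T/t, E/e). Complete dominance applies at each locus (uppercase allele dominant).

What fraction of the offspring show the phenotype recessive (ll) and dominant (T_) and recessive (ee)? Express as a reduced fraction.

LlttEe gametes: LtE×2, Lte×2, ltE×2, lte×2
llTtEe gametes: lTE×2, lTe×2, ltE×2, lte×2
LlttEe×llTtEe grid (8·8=64): LlTtEE=4 LlTtEe=8 LlTtee=4 LlttEE=4 LlttEe=8 Llttee=4 llTtEE=4 llTtEe=8 llTtee=4 llttEE=4 llttEe=8 llttee=4
ll T_ ee hits 4/64; gcd=4; 4÷4/64÷4 = 1/16

P(ll T_ ee) = 1/16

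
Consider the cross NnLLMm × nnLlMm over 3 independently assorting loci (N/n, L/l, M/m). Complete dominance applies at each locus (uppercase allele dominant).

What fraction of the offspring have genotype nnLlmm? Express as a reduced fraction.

P(nnLlmm) = 1/16

NnLLMm gametes: NLM×2, NLm×2, nLM×2, nLm×2
nnLlMm gametes: nLM×2, nLm×2, nlM×2, nlm×2
NnLLMm×nnLlMm grid (8·8=64): NnLLMM=4 NnLLMm=8 NnLLmm=4 NnLlMM=4 NnLlMm=8 NnLlmm=4 nnLLMM=4 nnLLMm=8 nnLLmm=4 nnLlMM=4 nnLlMm=8 nnLlmm=4
nnLlmm hits 4/64; gcd=4; 4÷4/64÷4 = 1/16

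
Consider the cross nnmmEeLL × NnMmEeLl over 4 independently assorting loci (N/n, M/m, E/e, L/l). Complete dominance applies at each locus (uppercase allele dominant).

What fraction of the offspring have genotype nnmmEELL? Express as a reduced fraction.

P(nnmmEELL) = 1/32

nnmmEeLL gametes: nmEL×8, nmeL×8
NnMmEeLl gametes: NMEL×1, NMEl×1, NMeL×1, NMel×1, NmEL×1, NmEl×1, NmeL×1, Nmel×1, nMEL×1, nMEl×1, nMeL×1, nMel×1, nmEL×1, nmEl×1, nmeL×1, nmel×1
nnmmEeLL×NnMmEeLl grid (16·16=256): NnMmEELL=8 NnMmEELl=8 NnMmEeLL=16 NnMmEeLl=16 NnMmeeLL=8 NnMmeeLl=8 NnmmEELL=8 NnmmEELl=8 NnmmEeLL=16 NnmmEeLl=16 NnmmeeLL=8 NnmmeeLl=8 nnMmEELL=8 nnMmEELl=8 nnMmEeLL=16 nnMmEeLl=16 nnMmeeLL=8 nnMmeeLl=8 nnmmEELL=8 nnmmEELl=8 nnmmEeLL=16 nnmmEeLl=16 nnmmeeLL=8 nnmmeeLl=8
nnmmEELL hits 8/256; gcd=8; 8÷8/256÷8 = 1/32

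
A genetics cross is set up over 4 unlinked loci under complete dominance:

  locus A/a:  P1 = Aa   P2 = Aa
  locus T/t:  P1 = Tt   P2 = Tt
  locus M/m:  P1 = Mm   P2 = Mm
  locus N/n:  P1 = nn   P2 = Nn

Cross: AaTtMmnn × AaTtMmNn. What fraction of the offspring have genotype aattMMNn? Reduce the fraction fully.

AaTtMmnn gametes: ATMn×2, ATmn×2, AtMn×2, Atmn×2, aTMn×2, aTmn×2, atMn×2, atmn×2
AaTtMmNn gametes: ATMN×1, ATMn×1, ATmN×1, ATmn×1, AtMN×1, AtMn×1, AtmN×1, Atmn×1, aTMN×1, aTMn×1, aTmN×1, aTmn×1, atMN×1, atMn×1, atmN×1, atmn×1
AaTtMmnn×AaTtMmNn grid (16·16=256): AATTMMNn=2 AATTMMnn=2 AATTMmNn=4 AATTMmnn=4 AATTmmNn=2 AATTmmnn=2 AATtMMNn=4 AATtMMnn=4 AATtMmNn=8 AATtMmnn=8 AATtmmNn=4 AATtmmnn=4 AAttMMNn=2 AAttMMnn=2 AAttMmNn=4 AAttMmnn=4 AAttmmNn=2 AAttmmnn=2 AaTTMMNn=4 AaTTMMnn=4 AaTTMmNn=8 AaTTMmnn=8 AaTTmmNn=4 AaTTmmnn=4 AaTtMMNn=8 AaTtMMnn=8 AaTtMmNn=16 AaTtMmnn=16 AaTtmmNn=8 AaTtmmnn=8 AattMMNn=4 AattMMnn=4 AattMmNn=8 AattMmnn=8 AattmmNn=4 Aattmmnn=4 aaTTMMNn=2 aaTTMMnn=2 aaTTMmNn=4 aaTTMmnn=4 aaTTmmNn=2 aaTTmmnn=2 aaTtMMNn=4 aaTtMMnn=4 aaTtMmNn=8 aaTtMmnn=8 aaTtmmNn=4 aaTtmmnn=4 aattMMNn=2 aattMMnn=2 aattMmNn=4 aattMmnn=4 aattmmNn=2 aattmmnn=2
aattMMNn hits 2/256; gcd=2; 2÷2/256÷2 = 1/128

P(aattMMNn) = 1/128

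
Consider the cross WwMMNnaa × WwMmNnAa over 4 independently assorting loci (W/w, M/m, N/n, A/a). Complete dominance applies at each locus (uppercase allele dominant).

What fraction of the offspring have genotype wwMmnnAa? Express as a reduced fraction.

P(wwMmnnAa) = 1/64

WwMMNnaa gametes: WMNa×4, WMna×4, wMNa×4, wMna×4
WwMmNnAa gametes: WMNA×1, WMNa×1, WMnA×1, WMna×1, WmNA×1, WmNa×1, WmnA×1, Wmna×1, wMNA×1, wMNa×1, wMnA×1, wMna×1, wmNA×1, wmNa×1, wmnA×1, wmna×1
WwMMNnaa×WwMmNnAa grid (16·16=256): WWMMNNAa=4 WWMMNNaa=4 WWMMNnAa=8 WWMMNnaa=8 WWMMnnAa=4 WWMMnnaa=4 WWMmNNAa=4 WWMmNNaa=4 WWMmNnAa=8 WWMmNnaa=8 WWMmnnAa=4 WWMmnnaa=4 WwMMNNAa=8 WwMMNNaa=8 WwMMNnAa=16 WwMMNnaa=16 WwMMnnAa=8 WwMMnnaa=8 WwMmNNAa=8 WwMmNNaa=8 WwMmNnAa=16 WwMmNnaa=16 WwMmnnAa=8 WwMmnnaa=8 wwMMNNAa=4 wwMMNNaa=4 wwMMNnAa=8 wwMMNnaa=8 wwMMnnAa=4 wwMMnnaa=4 wwMmNNAa=4 wwMmNNaa=4 wwMmNnAa=8 wwMmNnaa=8 wwMmnnAa=4 wwMmnnaa=4
wwMmnnAa hits 4/256; gcd=4; 4÷4/256÷4 = 1/64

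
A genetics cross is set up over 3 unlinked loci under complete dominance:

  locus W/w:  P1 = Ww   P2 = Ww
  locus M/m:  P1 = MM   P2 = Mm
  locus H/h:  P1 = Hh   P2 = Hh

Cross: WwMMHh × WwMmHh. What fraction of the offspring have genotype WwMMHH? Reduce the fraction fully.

WwMMHh gametes: WMH×2, WMh×2, wMH×2, wMh×2
WwMmHh gametes: WMH×1, WMh×1, WmH×1, Wmh×1, wMH×1, wMh×1, wmH×1, wmh×1
WwMMHh×WwMmHh grid (8·8=64): WWMMHH=2 WWMMHh=4 WWMMhh=2 WWMmHH=2 WWMmHh=4 WWMmhh=2 WwMMHH=4 WwMMHh=8 WwMMhh=4 WwMmHH=4 WwMmHh=8 WwMmhh=4 wwMMHH=2 wwMMHh=4 wwMMhh=2 wwMmHH=2 wwMmHh=4 wwMmhh=2
WwMMHH hits 4/64; gcd=4; 4÷4/64÷4 = 1/16

P(WwMMHH) = 1/16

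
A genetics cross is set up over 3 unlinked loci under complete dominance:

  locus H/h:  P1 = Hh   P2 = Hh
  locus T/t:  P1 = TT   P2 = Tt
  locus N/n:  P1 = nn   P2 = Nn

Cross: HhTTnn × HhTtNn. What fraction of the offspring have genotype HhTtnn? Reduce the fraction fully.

P(HhTtnn) = 1/8

HhTTnn gametes: HTn×4, hTn×4
HhTtNn gametes: HTN×1, HTn×1, HtN×1, Htn×1, hTN×1, hTn×1, htN×1, htn×1
HhTTnn×HhTtNn grid (8·8=64): HHTTNn=4 HHTTnn=4 HHTtNn=4 HHTtnn=4 HhTTNn=8 HhTTnn=8 HhTtNn=8 HhTtnn=8 hhTTNn=4 hhTTnn=4 hhTtNn=4 hhTtnn=4
HhTtnn hits 8/64; gcd=8; 8÷8/64÷8 = 1/8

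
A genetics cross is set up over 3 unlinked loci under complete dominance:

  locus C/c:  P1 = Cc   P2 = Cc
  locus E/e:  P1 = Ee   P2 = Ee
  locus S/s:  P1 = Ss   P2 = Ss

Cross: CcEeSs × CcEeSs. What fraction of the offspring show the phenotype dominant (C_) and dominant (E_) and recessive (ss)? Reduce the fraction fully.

P(C_ E_ ss) = 9/64

CcEeSs gametes: CES×1, CEs×1, CeS×1, Ces×1, cES×1, cEs×1, ceS×1, ces×1
CcEeSs gametes: CES×1, CEs×1, CeS×1, Ces×1, cES×1, cEs×1, ceS×1, ces×1
CcEeSs×CcEeSs grid (8·8=64): CCEESS=1 CCEESs=2 CCEEss=1 CCEeSS=2 CCEeSs=4 CCEess=2 CCeeSS=1 CCeeSs=2 CCeess=1 CcEESS=2 CcEESs=4 CcEEss=2 CcEeSS=4 CcEeSs=8 CcEess=4 CceeSS=2 CceeSs=4 Cceess=2 ccEESS=1 ccEESs=2 ccEEss=1 ccEeSS=2 ccEeSs=4 ccEess=2 cceeSS=1 cceeSs=2 cceess=1
C_ E_ ss hits 9/64; gcd=1; 9÷1/64÷1 = 9/64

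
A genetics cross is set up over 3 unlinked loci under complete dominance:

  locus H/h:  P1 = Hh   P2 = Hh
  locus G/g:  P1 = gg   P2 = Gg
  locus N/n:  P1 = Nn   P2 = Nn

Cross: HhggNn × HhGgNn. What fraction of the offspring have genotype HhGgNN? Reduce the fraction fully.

HhggNn gametes: HgN×2, Hgn×2, hgN×2, hgn×2
HhGgNn gametes: HGN×1, HGn×1, HgN×1, Hgn×1, hGN×1, hGn×1, hgN×1, hgn×1
HhggNn×HhGgNn grid (8·8=64): HHGgNN=2 HHGgNn=4 HHGgnn=2 HHggNN=2 HHggNn=4 HHggnn=2 HhGgNN=4 HhGgNn=8 HhGgnn=4 HhggNN=4 HhggNn=8 Hhggnn=4 hhGgNN=2 hhGgNn=4 hhGgnn=2 hhggNN=2 hhggNn=4 hhggnn=2
HhGgNN hits 4/64; gcd=4; 4÷4/64÷4 = 1/16

P(HhGgNN) = 1/16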